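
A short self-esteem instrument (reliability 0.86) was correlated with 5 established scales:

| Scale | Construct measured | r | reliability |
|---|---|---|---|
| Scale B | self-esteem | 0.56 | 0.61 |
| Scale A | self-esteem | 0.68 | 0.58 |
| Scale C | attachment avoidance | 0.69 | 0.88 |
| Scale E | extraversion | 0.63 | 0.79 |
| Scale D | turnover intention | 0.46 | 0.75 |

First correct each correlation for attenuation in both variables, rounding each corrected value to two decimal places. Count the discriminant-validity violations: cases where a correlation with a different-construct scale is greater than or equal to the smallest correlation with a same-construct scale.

Disattenuated r (r / √(r_scale · r_new)):
  Scale B (conv): 0.56 / √(0.61·0.86) = 0.77
  Scale A (conv): 0.68 / √(0.58·0.86) = 0.96
  Scale C (disc): 0.69 / √(0.88·0.86) = 0.79
  Scale E (disc): 0.63 / √(0.79·0.86) = 0.76
  Scale D (disc): 0.46 / √(0.75·0.86) = 0.57
Smallest convergent = 0.77. Discriminant values: 0.79, 0.76, 0.57; count ≥ 0.77 → 1.

1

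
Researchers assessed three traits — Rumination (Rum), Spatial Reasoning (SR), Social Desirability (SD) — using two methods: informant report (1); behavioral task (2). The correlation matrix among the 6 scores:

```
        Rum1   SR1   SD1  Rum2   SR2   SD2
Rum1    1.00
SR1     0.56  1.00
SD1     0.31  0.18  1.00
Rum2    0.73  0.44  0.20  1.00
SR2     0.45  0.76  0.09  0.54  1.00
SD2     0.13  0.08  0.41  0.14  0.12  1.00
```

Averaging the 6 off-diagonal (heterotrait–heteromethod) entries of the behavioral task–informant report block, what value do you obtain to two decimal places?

0.23

HTHM values (method 2 × method 1): 0.44, 0.20, 0.45, 0.09, 0.13, 0.08; mean = 1.39/6 = 0.23.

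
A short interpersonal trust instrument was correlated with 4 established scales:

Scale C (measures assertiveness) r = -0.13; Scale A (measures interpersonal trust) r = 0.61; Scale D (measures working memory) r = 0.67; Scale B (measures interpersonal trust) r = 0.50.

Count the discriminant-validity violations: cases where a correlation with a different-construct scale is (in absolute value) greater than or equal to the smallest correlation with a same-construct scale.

1

Convergent (same construct = interpersonal trust): Scale A, Scale B.
Smallest convergent = 0.50. Discriminant |r|: 0.13, 0.67; count ≥ 0.50 → 1.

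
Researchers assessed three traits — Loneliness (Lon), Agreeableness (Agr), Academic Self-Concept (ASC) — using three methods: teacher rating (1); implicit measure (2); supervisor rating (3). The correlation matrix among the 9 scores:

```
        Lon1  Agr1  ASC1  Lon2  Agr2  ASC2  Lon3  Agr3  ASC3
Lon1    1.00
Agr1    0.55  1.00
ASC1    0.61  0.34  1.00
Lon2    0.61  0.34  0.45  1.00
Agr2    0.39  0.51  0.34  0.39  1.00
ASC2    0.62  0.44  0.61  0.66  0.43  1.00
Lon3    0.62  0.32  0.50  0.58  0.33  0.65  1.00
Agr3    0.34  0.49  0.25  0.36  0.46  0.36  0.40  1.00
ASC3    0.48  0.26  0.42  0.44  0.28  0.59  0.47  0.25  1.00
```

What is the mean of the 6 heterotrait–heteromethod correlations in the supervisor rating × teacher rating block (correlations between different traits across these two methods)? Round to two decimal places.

0.36

HTHM values (method 3 × method 1): 0.32, 0.50, 0.34, 0.25, 0.48, 0.26; mean = 2.15/6 = 0.36.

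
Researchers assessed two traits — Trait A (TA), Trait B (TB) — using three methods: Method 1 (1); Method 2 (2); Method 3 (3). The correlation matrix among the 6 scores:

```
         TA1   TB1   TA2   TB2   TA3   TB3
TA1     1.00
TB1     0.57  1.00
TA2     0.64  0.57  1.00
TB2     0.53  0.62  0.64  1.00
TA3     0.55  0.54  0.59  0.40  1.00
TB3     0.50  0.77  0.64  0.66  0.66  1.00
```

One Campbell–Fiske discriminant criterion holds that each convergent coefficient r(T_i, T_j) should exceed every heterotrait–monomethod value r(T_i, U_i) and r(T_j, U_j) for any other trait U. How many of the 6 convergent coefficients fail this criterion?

Checking each validity diagonal entry against its comparison values:
TA (methods 1·2): 0.64 vs {0.57, 0.64} → fail.
TA (methods 1·3): 0.55 vs {0.57, 0.66} → fail.
TA (methods 2·3): 0.59 vs {0.64, 0.66} → fail.
TB (methods 1·2): 0.62 vs {0.57, 0.64} → fail.
TB (methods 1·3): 0.77 vs {0.57, 0.66} → pass.
TB (methods 2·3): 0.66 vs {0.64, 0.66} → fail.
5 of 6 fail.

5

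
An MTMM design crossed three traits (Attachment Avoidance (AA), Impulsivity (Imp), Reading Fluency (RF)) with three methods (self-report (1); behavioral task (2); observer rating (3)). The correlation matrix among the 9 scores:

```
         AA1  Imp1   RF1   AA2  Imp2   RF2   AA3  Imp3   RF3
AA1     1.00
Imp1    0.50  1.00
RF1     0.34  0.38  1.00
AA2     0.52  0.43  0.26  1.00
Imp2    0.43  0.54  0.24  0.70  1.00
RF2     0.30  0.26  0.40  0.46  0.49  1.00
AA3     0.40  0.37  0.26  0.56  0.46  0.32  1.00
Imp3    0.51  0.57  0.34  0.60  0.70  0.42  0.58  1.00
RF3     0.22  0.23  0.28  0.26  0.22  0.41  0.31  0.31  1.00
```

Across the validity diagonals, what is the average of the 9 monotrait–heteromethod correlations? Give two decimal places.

Convergent values: 0.52, 0.40, 0.56, 0.54, 0.57, 0.70, 0.40, 0.28, 0.41; mean = 4.38/9 = 0.49.

0.49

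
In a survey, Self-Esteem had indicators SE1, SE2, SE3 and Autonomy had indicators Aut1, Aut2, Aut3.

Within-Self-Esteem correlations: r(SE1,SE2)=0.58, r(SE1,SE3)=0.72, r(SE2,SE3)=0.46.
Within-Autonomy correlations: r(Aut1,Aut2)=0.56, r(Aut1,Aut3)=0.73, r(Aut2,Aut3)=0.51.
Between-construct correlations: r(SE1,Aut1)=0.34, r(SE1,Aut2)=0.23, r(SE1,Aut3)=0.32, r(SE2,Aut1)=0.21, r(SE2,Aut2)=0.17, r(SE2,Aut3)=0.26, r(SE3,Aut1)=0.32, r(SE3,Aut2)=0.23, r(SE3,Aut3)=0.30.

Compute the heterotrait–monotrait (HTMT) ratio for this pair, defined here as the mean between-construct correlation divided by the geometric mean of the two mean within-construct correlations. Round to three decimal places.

Mean between = 2.38/9 = 0.2644.
Mean within-SE = 1.76/3 = 0.5867; mean within-Aut = 1.80/3 = 0.6000.
Geometric mean = √(0.5867 × 0.6000) = 0.5933.
HTMT = 0.2644 / 0.5933 = 0.446.

0.446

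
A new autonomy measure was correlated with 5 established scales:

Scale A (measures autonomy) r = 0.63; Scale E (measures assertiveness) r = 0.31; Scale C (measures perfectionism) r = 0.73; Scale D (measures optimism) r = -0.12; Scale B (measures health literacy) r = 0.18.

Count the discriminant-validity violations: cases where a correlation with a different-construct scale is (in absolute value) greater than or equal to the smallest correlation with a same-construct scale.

Convergent (same construct = autonomy): Scale A.
Smallest convergent = 0.63. Discriminant |r|: 0.31, 0.73, 0.12, 0.18; count ≥ 0.63 → 1.

1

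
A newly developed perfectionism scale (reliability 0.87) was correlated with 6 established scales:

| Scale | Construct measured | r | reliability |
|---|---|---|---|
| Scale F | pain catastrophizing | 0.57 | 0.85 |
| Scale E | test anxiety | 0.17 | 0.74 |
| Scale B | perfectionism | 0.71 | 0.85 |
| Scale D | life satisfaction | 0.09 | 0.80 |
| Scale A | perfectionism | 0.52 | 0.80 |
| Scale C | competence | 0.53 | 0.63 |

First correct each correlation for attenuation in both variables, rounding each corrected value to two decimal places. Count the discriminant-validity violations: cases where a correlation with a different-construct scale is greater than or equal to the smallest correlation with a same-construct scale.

Disattenuated r (r / √(r_scale · r_new)):
  Scale F (disc): 0.57 / √(0.85·0.87) = 0.66
  Scale E (disc): 0.17 / √(0.74·0.87) = 0.21
  Scale B (conv): 0.71 / √(0.85·0.87) = 0.83
  Scale D (disc): 0.09 / √(0.80·0.87) = 0.11
  Scale A (conv): 0.52 / √(0.80·0.87) = 0.62
  Scale C (disc): 0.53 / √(0.63·0.87) = 0.72
Smallest convergent = 0.62. Discriminant values: 0.66, 0.21, 0.11, 0.72; count ≥ 0.62 → 2.

2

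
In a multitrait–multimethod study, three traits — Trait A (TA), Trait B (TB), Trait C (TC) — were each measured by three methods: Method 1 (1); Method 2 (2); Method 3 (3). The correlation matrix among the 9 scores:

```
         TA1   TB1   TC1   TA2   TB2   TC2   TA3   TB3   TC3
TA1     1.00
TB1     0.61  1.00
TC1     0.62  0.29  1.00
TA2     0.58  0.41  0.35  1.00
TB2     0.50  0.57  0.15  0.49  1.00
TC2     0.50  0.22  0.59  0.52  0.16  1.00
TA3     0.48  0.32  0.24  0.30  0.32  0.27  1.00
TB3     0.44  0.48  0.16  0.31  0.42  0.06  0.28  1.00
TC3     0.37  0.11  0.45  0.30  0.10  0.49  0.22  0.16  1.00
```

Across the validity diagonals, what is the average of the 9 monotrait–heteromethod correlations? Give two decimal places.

0.48

Convergent values: 0.58, 0.48, 0.30, 0.57, 0.48, 0.42, 0.59, 0.45, 0.49; mean = 4.36/9 = 0.48.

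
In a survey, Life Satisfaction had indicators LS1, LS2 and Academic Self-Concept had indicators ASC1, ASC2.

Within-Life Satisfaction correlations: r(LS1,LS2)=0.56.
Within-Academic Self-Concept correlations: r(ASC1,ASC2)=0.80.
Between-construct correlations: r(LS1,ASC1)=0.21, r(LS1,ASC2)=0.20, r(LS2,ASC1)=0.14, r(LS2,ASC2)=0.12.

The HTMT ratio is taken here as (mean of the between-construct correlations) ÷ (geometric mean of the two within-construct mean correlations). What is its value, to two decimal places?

Mean between = 0.67/4 = 0.1675.
Mean within-LS = 0.56/1 = 0.5600; mean within-ASC = 0.80/1 = 0.8000.
Geometric mean = √(0.5600 × 0.8000) = 0.6693.
HTMT = 0.1675 / 0.6693 = 0.25.

0.25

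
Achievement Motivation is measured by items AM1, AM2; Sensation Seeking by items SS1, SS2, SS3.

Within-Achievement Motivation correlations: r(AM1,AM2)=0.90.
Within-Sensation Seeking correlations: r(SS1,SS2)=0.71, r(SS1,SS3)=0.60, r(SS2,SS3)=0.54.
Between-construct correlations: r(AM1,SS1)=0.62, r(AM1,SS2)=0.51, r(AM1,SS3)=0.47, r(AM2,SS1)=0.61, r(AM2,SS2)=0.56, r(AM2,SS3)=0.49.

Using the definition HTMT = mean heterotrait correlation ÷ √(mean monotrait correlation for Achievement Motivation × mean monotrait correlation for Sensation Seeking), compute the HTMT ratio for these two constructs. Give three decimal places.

0.729

Mean heterotrait r = 3.26/6 = 0.5433.
Mean within-AM = 0.90/1 = 0.9000; mean within-SS = 1.85/3 = 0.6167.
Geometric mean = √(0.9000 × 0.6167) = 0.7450.
HTMT = 0.5433 / 0.7450 = 0.729.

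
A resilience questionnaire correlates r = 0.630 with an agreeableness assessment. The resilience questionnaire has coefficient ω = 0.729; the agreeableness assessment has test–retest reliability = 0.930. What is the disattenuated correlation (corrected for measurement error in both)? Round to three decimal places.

r_true = r_obs / √(r_xx · r_yy) = 0.630 / √(0.729 × 0.930) = 0.630 / √0.677970 = 0.630 / 0.8234 ≈ 0.765.

0.765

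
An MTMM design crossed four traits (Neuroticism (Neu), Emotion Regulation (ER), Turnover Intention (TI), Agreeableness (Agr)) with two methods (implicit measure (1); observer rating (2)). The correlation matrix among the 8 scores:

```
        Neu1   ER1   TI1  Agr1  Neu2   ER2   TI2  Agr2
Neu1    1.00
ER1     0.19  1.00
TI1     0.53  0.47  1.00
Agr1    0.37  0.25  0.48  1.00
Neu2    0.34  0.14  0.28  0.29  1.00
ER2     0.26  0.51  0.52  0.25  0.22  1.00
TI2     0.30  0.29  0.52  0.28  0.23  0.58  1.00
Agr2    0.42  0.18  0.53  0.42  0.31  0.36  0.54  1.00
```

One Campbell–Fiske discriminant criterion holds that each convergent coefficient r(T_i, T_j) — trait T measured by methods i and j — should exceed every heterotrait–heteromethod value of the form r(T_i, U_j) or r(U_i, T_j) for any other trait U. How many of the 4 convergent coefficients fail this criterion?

4

Checking each validity diagonal entry against its comparison values:
Neu (methods 1·2): 0.34 vs {0.26, 0.14, 0.30, 0.28, 0.42, 0.29} → fail.
ER (methods 1·2): 0.51 vs {0.14, 0.26, 0.29, 0.52, 0.18, 0.25} → fail.
TI (methods 1·2): 0.52 vs {0.28, 0.30, 0.52, 0.29, 0.53, 0.28} → fail.
Agr (methods 1·2): 0.42 vs {0.29, 0.42, 0.25, 0.18, 0.28, 0.53} → fail.
4 of 4 fail.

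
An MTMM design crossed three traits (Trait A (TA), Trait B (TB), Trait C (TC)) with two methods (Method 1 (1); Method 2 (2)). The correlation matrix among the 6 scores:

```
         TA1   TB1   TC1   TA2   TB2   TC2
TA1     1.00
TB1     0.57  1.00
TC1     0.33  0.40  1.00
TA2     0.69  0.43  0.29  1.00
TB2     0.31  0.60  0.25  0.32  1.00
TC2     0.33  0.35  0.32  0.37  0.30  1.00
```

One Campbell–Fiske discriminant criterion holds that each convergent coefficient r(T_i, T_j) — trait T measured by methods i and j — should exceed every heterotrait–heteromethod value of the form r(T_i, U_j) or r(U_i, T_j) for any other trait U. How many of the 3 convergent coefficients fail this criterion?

1

Checking each validity diagonal entry against its comparison values:
TA (methods 1·2): 0.69 vs {0.31, 0.43, 0.33, 0.29} → pass.
TB (methods 1·2): 0.60 vs {0.43, 0.31, 0.35, 0.25} → pass.
TC (methods 1·2): 0.32 vs {0.29, 0.33, 0.25, 0.35} → fail.
1 of 3 fail.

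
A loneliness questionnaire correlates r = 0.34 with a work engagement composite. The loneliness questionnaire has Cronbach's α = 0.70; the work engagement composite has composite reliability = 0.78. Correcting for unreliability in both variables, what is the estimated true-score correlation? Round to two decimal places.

0.46

r_true = r_obs / √(r_xx · r_yy) = 0.34 / √(0.70 × 0.78) = 0.34 / √0.5460 = 0.34 / 0.7389 ≈ 0.46.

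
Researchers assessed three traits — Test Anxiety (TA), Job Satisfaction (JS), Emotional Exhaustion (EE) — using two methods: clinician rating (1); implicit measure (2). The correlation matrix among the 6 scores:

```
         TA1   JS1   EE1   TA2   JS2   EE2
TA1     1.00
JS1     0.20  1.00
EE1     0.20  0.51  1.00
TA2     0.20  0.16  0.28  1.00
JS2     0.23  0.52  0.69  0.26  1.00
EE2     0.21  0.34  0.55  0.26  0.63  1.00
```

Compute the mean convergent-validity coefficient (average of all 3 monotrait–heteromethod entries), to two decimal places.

Convergent values: 0.20, 0.52, 0.55; mean = 1.27/3 = 0.42.

0.42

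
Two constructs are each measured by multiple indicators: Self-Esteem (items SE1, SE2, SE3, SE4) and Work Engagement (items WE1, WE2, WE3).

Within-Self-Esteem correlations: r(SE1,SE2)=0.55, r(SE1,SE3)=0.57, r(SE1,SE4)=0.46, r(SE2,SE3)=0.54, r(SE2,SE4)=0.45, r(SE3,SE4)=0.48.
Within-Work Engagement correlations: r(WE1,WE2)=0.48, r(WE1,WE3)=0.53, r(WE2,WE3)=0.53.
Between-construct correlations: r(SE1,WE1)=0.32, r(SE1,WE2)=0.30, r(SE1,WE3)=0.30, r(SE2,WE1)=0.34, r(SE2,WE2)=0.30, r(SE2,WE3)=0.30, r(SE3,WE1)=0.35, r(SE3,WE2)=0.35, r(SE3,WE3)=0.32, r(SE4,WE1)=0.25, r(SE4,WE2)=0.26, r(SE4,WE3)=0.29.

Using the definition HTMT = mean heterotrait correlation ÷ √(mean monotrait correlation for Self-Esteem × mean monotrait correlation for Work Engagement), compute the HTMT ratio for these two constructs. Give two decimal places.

0.60

Between-construct mean = 3.68/12 = 0.3067.
Mean within-SE = 3.05/6 = 0.5083; mean within-WE = 1.54/3 = 0.5133.
Geometric mean = √(0.5083 × 0.5133) = 0.5108.
HTMT = 0.3067 / 0.5108 = 0.60.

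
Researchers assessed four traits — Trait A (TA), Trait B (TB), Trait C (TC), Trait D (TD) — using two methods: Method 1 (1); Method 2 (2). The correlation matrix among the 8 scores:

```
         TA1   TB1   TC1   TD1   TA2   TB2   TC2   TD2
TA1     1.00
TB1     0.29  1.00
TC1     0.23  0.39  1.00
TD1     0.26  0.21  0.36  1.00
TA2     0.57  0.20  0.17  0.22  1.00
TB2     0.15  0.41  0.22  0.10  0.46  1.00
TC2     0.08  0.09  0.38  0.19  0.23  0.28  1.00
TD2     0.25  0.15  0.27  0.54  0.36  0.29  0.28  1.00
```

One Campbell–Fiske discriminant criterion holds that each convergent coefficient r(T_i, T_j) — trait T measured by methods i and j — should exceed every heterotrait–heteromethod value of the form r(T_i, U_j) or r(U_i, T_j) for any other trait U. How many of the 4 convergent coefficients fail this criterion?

Checking each validity diagonal entry against its comparison values:
TA (methods 1·2): 0.57 vs {0.15, 0.20, 0.08, 0.17, 0.25, 0.22} → pass.
TB (methods 1·2): 0.41 vs {0.20, 0.15, 0.09, 0.22, 0.15, 0.10} → pass.
TC (methods 1·2): 0.38 vs {0.17, 0.08, 0.22, 0.09, 0.27, 0.19} → pass.
TD (methods 1·2): 0.54 vs {0.22, 0.25, 0.10, 0.15, 0.19, 0.27} → pass.
0 of 4 fail.

0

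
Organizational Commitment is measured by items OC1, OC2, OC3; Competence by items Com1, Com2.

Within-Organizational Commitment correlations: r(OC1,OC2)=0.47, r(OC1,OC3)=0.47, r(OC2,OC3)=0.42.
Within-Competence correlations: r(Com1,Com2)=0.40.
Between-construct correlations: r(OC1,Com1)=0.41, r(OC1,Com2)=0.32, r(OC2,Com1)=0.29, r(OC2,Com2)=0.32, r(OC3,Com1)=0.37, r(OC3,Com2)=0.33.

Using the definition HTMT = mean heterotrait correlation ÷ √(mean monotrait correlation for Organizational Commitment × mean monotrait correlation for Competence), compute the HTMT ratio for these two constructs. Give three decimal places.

Mean heterotrait r = 2.04/6 = 0.3400.
Mean within-OC = 1.36/3 = 0.4533; mean within-Com = 0.40/1 = 0.4000.
Geometric mean = √(0.4533 × 0.4000) = 0.4258.
HTMT = 0.3400 / 0.4258 = 0.798.

0.798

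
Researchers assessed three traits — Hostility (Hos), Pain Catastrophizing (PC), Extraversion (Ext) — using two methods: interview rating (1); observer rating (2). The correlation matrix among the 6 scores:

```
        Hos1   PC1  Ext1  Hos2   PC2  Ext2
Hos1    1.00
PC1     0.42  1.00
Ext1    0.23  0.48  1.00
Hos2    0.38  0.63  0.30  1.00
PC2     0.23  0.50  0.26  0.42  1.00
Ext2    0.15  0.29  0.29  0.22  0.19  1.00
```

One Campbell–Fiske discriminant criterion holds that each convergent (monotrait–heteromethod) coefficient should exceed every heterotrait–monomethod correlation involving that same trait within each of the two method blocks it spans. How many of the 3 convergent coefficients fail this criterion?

Each convergent coefficient versus the relevant comparison correlations:
Hos (methods 1·2): 0.38 vs {0.42, 0.42, 0.23, 0.22} → fail.
PC (methods 1·2): 0.50 vs {0.42, 0.42, 0.48, 0.19} → pass.
Ext (methods 1·2): 0.29 vs {0.23, 0.22, 0.48, 0.19} → fail.
2 of 3 fail.

2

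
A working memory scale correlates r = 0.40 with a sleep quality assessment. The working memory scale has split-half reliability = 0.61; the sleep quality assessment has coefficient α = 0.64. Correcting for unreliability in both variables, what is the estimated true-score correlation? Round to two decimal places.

r_true = r_obs / √(r_xx · r_yy) = 0.40 / √(0.61 × 0.64) = 0.40 / √0.3904 = 0.40 / 0.6248 ≈ 0.64.

0.64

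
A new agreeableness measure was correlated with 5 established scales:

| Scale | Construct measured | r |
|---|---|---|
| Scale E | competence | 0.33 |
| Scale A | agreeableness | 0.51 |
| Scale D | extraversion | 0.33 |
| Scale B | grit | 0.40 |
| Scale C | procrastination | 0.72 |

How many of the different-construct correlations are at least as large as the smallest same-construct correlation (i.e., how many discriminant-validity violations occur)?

Convergent (same construct = agreeableness): Scale A.
Smallest convergent = 0.51. Discriminant values: 0.33, 0.33, 0.40, 0.72; count ≥ 0.51 → 1.

1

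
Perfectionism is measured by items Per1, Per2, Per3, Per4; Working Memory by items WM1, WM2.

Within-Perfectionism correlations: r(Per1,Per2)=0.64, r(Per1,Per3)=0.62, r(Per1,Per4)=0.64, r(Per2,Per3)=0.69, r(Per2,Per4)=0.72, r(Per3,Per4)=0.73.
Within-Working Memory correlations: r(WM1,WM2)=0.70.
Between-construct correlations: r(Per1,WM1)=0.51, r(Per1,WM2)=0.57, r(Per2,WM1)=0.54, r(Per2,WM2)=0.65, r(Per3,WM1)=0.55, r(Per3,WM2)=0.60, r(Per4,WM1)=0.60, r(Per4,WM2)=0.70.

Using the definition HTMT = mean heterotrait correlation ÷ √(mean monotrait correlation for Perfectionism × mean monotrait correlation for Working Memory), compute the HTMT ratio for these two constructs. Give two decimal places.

0.86

Mean heterotrait r = 4.72/8 = 0.5900.
Mean within-Per = 4.04/6 = 0.6733; mean within-WM = 0.70/1 = 0.7000.
Geometric mean = √(0.6733 × 0.7000) = 0.6865.
HTMT = 0.5900 / 0.6865 = 0.86.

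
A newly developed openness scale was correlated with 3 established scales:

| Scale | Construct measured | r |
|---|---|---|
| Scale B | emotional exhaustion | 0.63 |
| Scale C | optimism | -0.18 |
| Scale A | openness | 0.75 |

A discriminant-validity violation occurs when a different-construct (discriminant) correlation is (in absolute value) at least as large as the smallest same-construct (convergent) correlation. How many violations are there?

0

Convergent (same construct = openness): Scale A.
Smallest convergent = 0.75. Discriminant |r|: 0.63, 0.18; count ≥ 0.75 → 0.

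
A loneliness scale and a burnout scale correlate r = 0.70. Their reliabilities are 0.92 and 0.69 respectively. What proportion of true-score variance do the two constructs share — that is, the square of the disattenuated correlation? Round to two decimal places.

0.77

Disattenuated r = 0.70 / √(0.92 × 0.69) = 0.70 / 0.7967 = 0.8786.
Shared true-score variance = 0.8786² = 0.7719 ≈ 0.77.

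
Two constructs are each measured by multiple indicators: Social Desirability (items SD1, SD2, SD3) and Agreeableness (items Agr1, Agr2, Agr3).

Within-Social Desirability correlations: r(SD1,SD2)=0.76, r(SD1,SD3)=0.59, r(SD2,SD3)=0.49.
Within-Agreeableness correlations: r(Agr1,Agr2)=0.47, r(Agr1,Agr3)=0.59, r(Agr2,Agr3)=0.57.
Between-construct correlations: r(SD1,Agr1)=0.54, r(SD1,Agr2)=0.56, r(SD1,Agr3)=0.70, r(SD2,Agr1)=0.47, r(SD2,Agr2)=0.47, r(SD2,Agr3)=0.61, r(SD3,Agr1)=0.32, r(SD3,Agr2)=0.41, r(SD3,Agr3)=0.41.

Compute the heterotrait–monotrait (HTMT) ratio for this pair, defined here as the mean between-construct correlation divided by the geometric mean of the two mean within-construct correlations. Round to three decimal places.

Between-construct mean = 4.49/9 = 0.4989.
Mean within-SD = 1.84/3 = 0.6133; mean within-Agr = 1.63/3 = 0.5433.
Geometric mean = √(0.6133 × 0.5433) = 0.5772.
HTMT = 0.4989 / 0.5772 = 0.864.

0.864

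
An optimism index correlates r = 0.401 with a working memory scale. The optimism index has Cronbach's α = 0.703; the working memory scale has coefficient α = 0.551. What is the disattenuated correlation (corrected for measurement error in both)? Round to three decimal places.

r_true = r_obs / √(r_xx · r_yy) = 0.401 / √(0.703 × 0.551) = 0.401 / √0.387353 = 0.401 / 0.6224 ≈ 0.644.

0.644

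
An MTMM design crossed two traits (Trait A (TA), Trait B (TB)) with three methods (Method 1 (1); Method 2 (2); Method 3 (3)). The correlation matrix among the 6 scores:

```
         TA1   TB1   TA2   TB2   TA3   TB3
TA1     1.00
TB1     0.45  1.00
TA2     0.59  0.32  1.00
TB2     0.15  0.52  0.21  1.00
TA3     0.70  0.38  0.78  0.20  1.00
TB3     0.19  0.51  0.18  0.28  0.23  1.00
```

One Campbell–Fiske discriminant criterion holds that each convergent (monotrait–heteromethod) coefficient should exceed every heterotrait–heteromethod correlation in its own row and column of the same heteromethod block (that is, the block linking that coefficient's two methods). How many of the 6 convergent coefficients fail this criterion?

0

Convergent coefficients and their comparison sets:
TA (methods 1·2): 0.59 vs {0.15, 0.32} → pass.
TA (methods 1·3): 0.70 vs {0.19, 0.38} → pass.
TA (methods 2·3): 0.78 vs {0.18, 0.20} → pass.
TB (methods 1·2): 0.52 vs {0.32, 0.15} → pass.
TB (methods 1·3): 0.51 vs {0.38, 0.19} → pass.
TB (methods 2·3): 0.28 vs {0.20, 0.18} → pass.
0 of 6 fail.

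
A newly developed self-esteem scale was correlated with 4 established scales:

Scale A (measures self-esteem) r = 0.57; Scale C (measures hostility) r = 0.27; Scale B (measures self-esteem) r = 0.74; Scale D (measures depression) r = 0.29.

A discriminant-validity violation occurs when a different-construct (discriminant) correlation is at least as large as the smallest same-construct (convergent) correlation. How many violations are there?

0

Convergent (same construct = self-esteem): Scale A, Scale B.
Smallest convergent = 0.57. Discriminant values: 0.27, 0.29; count ≥ 0.57 → 0.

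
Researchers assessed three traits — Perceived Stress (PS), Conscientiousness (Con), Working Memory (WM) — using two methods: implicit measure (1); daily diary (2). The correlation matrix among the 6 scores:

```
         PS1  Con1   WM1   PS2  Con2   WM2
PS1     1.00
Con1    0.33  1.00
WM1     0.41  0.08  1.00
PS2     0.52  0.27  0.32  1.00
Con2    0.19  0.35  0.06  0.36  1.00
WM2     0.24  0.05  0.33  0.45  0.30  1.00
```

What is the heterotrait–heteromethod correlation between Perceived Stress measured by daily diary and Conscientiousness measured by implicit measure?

0.27

Different traits and methods: r(PS2, Con1) = 0.27.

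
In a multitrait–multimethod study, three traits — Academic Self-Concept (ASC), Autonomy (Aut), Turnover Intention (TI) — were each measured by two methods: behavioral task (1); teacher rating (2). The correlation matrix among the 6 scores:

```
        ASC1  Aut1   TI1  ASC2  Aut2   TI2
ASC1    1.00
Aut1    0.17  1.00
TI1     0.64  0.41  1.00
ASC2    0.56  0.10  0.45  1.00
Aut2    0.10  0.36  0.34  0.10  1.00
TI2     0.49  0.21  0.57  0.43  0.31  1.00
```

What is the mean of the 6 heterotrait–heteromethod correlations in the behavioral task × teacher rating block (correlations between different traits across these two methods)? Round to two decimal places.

0.28

HTHM values (method 1 × method 2): 0.10, 0.49, 0.10, 0.21, 0.45, 0.34; mean = 1.69/6 = 0.28.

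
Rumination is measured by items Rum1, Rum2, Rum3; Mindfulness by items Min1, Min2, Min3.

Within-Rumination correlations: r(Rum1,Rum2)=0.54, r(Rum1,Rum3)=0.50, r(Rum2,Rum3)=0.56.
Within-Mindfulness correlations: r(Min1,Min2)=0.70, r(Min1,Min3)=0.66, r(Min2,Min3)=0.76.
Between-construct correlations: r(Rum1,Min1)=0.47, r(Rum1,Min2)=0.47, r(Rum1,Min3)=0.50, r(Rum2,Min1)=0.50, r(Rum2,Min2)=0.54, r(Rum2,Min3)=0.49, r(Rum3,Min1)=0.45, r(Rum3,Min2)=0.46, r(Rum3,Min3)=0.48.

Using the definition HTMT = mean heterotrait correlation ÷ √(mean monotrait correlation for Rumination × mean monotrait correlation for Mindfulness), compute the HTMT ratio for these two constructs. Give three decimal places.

0.789

Mean between = 4.36/9 = 0.4844.
Mean within-Rum = 1.60/3 = 0.5333; mean within-Min = 2.12/3 = 0.7067.
Geometric mean = √(0.5333 × 0.7067) = 0.6139.
HTMT = 0.4844 / 0.6139 = 0.789.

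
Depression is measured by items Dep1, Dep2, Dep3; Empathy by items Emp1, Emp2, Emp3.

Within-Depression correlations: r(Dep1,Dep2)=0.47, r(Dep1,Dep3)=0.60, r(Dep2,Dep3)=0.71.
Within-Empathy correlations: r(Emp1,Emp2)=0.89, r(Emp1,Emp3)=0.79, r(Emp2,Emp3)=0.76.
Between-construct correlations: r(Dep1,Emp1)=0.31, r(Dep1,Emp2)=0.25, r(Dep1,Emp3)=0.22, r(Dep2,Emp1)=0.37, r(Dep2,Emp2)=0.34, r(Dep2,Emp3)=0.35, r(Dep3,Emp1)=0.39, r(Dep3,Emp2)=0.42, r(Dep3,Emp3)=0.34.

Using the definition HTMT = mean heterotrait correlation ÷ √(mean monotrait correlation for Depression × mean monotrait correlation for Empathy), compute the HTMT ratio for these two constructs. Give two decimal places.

0.48

Mean between = 2.99/9 = 0.3322.
Mean within-Dep = 1.78/3 = 0.5933; mean within-Emp = 2.44/3 = 0.8133.
Geometric mean = √(0.5933 × 0.8133) = 0.6946.
HTMT = 0.3322 / 0.6946 = 0.48.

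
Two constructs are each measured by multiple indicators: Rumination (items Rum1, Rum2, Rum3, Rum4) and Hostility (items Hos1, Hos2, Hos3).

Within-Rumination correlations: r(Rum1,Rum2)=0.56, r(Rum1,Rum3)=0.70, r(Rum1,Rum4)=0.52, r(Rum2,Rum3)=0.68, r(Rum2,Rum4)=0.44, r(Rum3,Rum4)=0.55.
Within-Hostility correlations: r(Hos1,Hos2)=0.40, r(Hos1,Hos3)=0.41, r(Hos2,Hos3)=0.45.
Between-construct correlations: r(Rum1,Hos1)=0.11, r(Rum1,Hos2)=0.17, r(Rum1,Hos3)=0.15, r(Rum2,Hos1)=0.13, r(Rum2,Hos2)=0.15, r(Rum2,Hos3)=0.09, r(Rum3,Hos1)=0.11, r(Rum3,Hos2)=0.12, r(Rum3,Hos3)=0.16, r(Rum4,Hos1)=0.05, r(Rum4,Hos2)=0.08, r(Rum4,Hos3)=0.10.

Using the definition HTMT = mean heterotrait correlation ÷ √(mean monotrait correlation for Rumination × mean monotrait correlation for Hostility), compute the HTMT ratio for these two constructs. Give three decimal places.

Between-construct mean = 1.42/12 = 0.1183.
Mean within-Rum = 3.45/6 = 0.5750; mean within-Hos = 1.26/3 = 0.4200.
Geometric mean = √(0.5750 × 0.4200) = 0.4914.
HTMT = 0.1183 / 0.4914 = 0.241.

0.241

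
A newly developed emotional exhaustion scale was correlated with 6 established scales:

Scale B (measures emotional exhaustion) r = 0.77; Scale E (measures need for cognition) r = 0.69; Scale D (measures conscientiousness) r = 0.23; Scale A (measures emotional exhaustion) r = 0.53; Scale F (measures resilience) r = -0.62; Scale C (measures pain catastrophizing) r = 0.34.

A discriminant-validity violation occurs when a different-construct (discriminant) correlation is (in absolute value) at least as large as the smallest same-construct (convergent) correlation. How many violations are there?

Convergent (same construct = emotional exhaustion): Scale B, Scale A.
Smallest convergent = 0.53. Discriminant |r|: 0.69, 0.23, 0.62, 0.34; count ≥ 0.53 → 2.

2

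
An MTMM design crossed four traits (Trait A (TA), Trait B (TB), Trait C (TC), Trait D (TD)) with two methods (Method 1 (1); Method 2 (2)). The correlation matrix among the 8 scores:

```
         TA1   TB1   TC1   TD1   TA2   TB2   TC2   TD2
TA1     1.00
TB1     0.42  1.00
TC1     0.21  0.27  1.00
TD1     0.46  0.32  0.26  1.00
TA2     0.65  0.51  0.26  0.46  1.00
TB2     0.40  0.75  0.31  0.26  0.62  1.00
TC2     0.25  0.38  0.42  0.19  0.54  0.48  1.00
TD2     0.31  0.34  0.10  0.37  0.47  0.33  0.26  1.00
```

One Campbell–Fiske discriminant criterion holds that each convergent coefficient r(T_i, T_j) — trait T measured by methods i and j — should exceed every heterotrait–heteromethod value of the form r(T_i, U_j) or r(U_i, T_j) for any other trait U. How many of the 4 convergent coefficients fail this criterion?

1

Each convergent coefficient versus the relevant comparison correlations:
TA (methods 1·2): 0.65 vs {0.40, 0.51, 0.25, 0.26, 0.31, 0.46} → pass.
TB (methods 1·2): 0.75 vs {0.51, 0.40, 0.38, 0.31, 0.34, 0.26} → pass.
TC (methods 1·2): 0.42 vs {0.26, 0.25, 0.31, 0.38, 0.10, 0.19} → pass.
TD (methods 1·2): 0.37 vs {0.46, 0.31, 0.26, 0.34, 0.19, 0.10} → fail.
1 of 4 fail.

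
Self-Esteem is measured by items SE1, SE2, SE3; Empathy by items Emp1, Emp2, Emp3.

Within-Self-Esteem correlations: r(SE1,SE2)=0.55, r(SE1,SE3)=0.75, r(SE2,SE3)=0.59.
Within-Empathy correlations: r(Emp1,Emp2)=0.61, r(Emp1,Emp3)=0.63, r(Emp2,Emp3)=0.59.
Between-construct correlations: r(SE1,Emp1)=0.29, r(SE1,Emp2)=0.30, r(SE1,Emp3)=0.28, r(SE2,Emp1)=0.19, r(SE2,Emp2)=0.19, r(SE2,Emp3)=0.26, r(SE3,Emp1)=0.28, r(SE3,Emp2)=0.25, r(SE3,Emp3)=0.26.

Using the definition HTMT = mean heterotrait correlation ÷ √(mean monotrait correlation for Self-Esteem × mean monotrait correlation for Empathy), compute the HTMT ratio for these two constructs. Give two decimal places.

0.41

Mean between = 2.30/9 = 0.2556.
Mean within-SE = 1.89/3 = 0.6300; mean within-Emp = 1.83/3 = 0.6100.
Geometric mean = √(0.6300 × 0.6100) = 0.6199.
HTMT = 0.2556 / 0.6199 = 0.41.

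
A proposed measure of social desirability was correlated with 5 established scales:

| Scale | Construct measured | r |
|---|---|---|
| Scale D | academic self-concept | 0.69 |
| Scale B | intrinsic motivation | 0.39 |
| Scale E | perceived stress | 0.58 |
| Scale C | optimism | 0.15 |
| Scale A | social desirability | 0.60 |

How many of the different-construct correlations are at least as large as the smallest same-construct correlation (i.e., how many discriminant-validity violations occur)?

1

Convergent (same construct = social desirability): Scale A.
Smallest convergent = 0.60. Discriminant values: 0.69, 0.39, 0.58, 0.15; count ≥ 0.60 → 1.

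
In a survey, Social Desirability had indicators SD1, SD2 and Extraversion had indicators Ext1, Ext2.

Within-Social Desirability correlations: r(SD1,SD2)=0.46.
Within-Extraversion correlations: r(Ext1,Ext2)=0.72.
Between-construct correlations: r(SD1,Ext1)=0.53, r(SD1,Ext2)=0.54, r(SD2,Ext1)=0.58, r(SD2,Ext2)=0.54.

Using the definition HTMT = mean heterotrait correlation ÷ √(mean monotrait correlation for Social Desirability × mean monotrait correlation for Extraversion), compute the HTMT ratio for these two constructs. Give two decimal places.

0.95

Between-construct mean = 2.19/4 = 0.5475.
Mean within-SD = 0.46/1 = 0.4600; mean within-Ext = 0.72/1 = 0.7200.
Geometric mean = √(0.4600 × 0.7200) = 0.5755.
HTMT = 0.5475 / 0.5755 = 0.95.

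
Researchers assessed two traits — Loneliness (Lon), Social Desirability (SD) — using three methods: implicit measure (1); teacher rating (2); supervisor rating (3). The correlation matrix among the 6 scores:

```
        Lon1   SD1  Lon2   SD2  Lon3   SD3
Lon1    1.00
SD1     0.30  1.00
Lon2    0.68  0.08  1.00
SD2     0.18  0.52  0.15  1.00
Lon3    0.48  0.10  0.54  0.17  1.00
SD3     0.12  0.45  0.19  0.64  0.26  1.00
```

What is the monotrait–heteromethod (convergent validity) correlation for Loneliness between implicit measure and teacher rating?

0.68

Same trait (Lon), different methods: r(Lon1, Lon2) = 0.68.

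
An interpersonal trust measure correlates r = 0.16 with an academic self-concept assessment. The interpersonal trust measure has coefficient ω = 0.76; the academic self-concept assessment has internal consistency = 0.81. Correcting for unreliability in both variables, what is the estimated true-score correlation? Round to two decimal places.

r_true = r_obs / √(r_xx · r_yy) = 0.16 / √(0.76 × 0.81) = 0.16 / √0.6156 = 0.16 / 0.7846 ≈ 0.20.

0.20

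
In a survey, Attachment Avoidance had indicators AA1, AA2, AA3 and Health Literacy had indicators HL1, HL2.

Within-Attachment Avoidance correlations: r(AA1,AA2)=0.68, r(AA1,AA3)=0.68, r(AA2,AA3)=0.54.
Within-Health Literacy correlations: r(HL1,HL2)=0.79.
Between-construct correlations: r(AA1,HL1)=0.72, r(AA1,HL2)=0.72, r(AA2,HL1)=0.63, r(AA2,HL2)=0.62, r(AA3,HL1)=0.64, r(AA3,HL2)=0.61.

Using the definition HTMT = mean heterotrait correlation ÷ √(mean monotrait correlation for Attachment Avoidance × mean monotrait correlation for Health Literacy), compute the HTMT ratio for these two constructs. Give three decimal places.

Between-construct mean = 3.94/6 = 0.6567.
Mean within-AA = 1.90/3 = 0.6333; mean within-HL = 0.79/1 = 0.7900.
Geometric mean = √(0.6333 × 0.7900) = 0.7073.
HTMT = 0.6567 / 0.7073 = 0.928.

0.928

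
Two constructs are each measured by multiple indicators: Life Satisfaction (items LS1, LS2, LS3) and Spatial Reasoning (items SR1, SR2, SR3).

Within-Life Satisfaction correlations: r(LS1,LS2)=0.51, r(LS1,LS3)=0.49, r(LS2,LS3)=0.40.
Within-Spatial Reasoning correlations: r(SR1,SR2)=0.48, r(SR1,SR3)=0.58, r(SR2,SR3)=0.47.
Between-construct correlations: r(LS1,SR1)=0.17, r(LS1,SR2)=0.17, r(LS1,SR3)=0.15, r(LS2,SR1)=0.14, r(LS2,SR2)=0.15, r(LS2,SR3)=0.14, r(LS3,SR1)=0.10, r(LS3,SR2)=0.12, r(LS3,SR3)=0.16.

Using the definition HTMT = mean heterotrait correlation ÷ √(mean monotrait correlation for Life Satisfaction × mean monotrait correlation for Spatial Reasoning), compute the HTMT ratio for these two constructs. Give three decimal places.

0.296

Mean heterotrait r = 1.30/9 = 0.1444.
Mean within-LS = 1.40/3 = 0.4667; mean within-SR = 1.53/3 = 0.5100.
Geometric mean = √(0.4667 × 0.5100) = 0.4879.
HTMT = 0.1444 / 0.4879 = 0.296.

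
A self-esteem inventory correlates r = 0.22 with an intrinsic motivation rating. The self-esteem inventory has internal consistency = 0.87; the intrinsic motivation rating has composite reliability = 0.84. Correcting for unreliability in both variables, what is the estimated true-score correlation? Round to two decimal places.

0.26

r_true = r_obs / √(r_xx · r_yy) = 0.22 / √(0.87 × 0.84) = 0.22 / √0.7308 = 0.22 / 0.8549 ≈ 0.26.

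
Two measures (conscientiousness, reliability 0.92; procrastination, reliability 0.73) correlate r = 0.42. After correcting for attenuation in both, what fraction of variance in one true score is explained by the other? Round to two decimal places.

0.26

Disattenuated r = 0.42 / √(0.92 × 0.73) = 0.42 / 0.8195 = 0.5125.
Shared true-score variance = 0.5125² = 0.2627 ≈ 0.26.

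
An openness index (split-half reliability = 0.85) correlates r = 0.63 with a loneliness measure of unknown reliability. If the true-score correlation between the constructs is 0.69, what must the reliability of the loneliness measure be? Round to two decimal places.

r_true = r_obs / √(r_xx · r_yy) ⇒ 0.69 = 0.63 / √(0.85 · r_yy).
√(0.85 · r_yy) = 0.63 / 0.69 = 0.9130; 0.85 · r_yy = 0.8336; r_yy = 0.8336 / 0.85 ≈ 0.98.

0.98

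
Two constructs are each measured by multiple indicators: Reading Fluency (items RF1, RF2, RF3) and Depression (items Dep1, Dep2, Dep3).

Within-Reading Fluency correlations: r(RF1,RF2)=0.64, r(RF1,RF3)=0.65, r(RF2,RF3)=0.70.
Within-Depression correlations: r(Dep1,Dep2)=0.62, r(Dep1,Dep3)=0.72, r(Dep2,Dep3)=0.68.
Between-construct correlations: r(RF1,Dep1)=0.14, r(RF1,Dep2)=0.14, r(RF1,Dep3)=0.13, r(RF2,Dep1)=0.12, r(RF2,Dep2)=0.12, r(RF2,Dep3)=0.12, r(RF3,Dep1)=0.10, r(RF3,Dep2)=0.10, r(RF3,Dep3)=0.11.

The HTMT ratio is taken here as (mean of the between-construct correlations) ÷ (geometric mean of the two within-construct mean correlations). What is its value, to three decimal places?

0.180

Mean heterotrait r = 1.08/9 = 0.1200.
Mean within-RF = 1.99/3 = 0.6633; mean within-Dep = 2.02/3 = 0.6733.
Geometric mean = √(0.6633 × 0.6733) = 0.6683.
HTMT = 0.1200 / 0.6683 = 0.180.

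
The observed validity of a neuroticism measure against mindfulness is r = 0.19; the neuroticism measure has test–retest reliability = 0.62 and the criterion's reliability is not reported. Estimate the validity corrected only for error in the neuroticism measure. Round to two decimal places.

0.24

Single correction: r_c = r_obs / √r_xx = 0.19 / √0.62 = 0.19 / 0.7874 ≈ 0.24.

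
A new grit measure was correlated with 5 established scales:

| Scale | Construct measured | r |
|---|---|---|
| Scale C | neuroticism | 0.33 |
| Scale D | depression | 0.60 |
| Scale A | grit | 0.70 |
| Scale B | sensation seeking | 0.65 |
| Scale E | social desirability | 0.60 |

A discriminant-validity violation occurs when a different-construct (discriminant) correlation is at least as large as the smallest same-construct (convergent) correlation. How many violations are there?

0

Convergent (same construct = grit): Scale A.
Smallest convergent = 0.70. Discriminant values: 0.33, 0.60, 0.65, 0.60; count ≥ 0.70 → 0.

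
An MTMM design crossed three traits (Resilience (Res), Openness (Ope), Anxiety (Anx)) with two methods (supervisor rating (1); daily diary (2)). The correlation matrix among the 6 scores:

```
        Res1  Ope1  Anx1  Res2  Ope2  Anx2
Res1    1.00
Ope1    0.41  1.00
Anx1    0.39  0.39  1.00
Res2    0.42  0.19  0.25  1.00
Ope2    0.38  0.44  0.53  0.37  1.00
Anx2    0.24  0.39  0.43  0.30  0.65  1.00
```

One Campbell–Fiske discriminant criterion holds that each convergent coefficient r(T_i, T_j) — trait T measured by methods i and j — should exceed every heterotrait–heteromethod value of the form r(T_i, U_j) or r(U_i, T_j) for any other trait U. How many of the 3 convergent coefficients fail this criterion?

2

Checking each validity diagonal entry against its comparison values:
Res (methods 1·2): 0.42 vs {0.38, 0.19, 0.24, 0.25} → pass.
Ope (methods 1·2): 0.44 vs {0.19, 0.38, 0.39, 0.53} → fail.
Anx (methods 1·2): 0.43 vs {0.25, 0.24, 0.53, 0.39} → fail.
2 of 3 fail.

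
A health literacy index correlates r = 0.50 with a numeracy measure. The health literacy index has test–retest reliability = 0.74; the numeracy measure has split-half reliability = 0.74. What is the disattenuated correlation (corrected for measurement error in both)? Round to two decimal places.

0.68

r_true = r_obs / √(r_xx · r_yy) = 0.50 / √(0.74 × 0.74) = 0.50 / √0.5476 = 0.50 / 0.7400 ≈ 0.68.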